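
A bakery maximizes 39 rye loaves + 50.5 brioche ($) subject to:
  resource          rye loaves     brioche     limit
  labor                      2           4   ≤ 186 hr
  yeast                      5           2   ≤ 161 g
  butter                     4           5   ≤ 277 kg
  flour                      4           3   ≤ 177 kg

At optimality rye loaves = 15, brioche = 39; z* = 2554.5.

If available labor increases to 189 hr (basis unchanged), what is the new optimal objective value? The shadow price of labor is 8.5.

Δb = 3, so new z* = 2554.5 + (8.5)·(3) = 2554.5 + 25.5 = 2580.

2580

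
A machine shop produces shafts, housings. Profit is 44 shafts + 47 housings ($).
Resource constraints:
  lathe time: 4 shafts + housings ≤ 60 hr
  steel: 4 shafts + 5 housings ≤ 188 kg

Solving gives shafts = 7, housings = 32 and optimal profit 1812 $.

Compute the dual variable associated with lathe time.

Both lathe time and steel are binding at x*.
The binding rows give the dual system: 4·y_lathe time + 4·y_steel = 44 and 1·y_lathe time + 5·y_steel = 47.
→ y_lathe time = 2 and y_steel = 9.
Shadow price of lathe time = 2.

2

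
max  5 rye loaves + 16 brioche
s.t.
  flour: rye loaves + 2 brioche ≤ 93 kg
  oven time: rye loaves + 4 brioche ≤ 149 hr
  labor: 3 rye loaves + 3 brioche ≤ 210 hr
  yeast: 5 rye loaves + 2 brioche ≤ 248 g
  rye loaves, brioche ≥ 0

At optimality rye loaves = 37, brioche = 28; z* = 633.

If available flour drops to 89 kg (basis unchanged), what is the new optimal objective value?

At the optimum: flour uses 93 of 93 (binding); oven time uses 149 of 149 (binding); labor uses 195 of 210 (slack = 15); yeast uses 241 of 248 (slack = 7).
Slack constraints have shadow price 0 (complementary slackness).
Dual feasibility on the basic columns requires 1·y_flour + 1·y_oven time = 5, 2·y_flour + 4·y_oven time = 16.
This yields shadow prices y_flour = 2, y_oven time = 3.
Δz = y_flour·Δb = 2 × (-4) = -8, so new z* = 633 − 8 = 625.

625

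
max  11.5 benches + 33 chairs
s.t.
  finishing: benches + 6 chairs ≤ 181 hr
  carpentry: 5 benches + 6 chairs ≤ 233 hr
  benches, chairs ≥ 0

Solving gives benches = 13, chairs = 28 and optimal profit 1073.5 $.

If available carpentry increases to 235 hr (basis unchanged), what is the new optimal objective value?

1076.5

Both finishing and carpentry are binding at x*.
The binding rows give the dual system: 1·y_finishing + 5·y_carpentry = 11.5 and 6·y_finishing + 6·y_carpentry = 33.
Solving: y_finishing = 4, y_carpentry = 1.5.
Δz = y_carpentry·Δb = 1.5 × (2) = 3, so new z* = 1073.5 + 3 = 1076.5.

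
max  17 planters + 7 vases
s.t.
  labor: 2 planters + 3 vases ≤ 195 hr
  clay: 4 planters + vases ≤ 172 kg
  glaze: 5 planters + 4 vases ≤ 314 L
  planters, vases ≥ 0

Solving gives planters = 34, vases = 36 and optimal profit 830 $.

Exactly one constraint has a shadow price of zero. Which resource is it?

labor: 176/195 (slack 19)
clay: 172/172 (binding)
glaze: 314/314 (binding)
By complementary slackness, a constraint with positive slack has shadow price 0 → labor.

labor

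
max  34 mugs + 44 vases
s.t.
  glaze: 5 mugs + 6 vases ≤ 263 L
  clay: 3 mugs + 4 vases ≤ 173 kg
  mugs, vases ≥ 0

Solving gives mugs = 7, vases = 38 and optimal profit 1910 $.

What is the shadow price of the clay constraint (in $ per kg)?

8

Both glaze and clay are binding at x*.
Dual feasibility on the basic columns requires 5·y_glaze + 3·y_clay = 34, 6·y_glaze + 4·y_clay = 44.
→ y_glaze = 2 and y_clay = 8.
Shadow price of clay = 8.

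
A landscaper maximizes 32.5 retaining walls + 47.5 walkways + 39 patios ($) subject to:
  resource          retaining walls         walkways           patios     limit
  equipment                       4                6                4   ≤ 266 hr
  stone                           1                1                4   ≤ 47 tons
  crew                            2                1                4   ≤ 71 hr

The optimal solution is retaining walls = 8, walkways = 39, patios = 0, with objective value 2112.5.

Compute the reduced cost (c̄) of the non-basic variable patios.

Binding: equipment and stone. Non-binding: crew (16 unused).
By complementary slackness, y = 0 for the non-binding constraint.
Dual feasibility on the basic columns requires 4·y_equipment + 1·y_stone = 32.5, 6·y_equipment + 1·y_stone = 47.5.
Solving: y_equipment = 7.5, y_stone = 2.5.
Reduced cost of patios: c₃ − yᵀa₃ = 39 − (7.5·4 + 2.5·4) = 39 − 40 = -1.

-1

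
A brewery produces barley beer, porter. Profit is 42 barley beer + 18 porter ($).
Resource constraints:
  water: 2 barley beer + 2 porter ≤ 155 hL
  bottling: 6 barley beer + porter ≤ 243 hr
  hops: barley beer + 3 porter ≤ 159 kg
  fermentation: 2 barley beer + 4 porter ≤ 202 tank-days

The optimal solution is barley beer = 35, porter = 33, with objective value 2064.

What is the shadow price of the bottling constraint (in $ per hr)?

Check each constraint at x*: water 136/155 (slack 19); bottling 243/243 (tight); hops 134/159 (slack 25); fermentation 202/202 (tight).
Slack constraints have shadow price 0 (complementary slackness).
Dual feasibility on the basic columns requires 6·y_bottling + 2·y_fermentation = 42, 1·y_bottling + 4·y_fermentation = 18.
This yields shadow prices y_bottling = 6, y_fermentation = 3.
Shadow price of bottling = 6.

6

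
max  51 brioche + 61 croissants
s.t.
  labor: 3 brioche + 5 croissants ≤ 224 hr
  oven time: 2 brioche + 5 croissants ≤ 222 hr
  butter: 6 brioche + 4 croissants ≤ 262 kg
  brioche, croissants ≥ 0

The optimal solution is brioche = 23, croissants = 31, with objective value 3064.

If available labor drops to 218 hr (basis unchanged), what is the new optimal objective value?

At the optimum: labor uses 224 of 224 (binding); oven time uses 201 of 222 (slack = 21); butter uses 262 of 262 (binding).
Slack constraints have shadow price 0 (complementary slackness).
From A_Bᵀ y = c: 3·y_labor + 6·y_butter = 51; 5·y_labor + 4·y_butter = 61.
Solving: y_labor = 9, y_butter = 4.
Δz = y_labor·Δb = 9 × (-6) = -54, so new z* = 3064 − 54 = 3010.

3010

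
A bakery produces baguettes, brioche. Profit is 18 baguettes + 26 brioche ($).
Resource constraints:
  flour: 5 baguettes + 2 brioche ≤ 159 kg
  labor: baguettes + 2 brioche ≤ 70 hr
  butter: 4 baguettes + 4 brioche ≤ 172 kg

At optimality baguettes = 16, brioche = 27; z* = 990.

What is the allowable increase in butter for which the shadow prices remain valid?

12.5

Binding constraints: labor, butter. The basis is B = [[1,2],[4,4]] with det -4.
Per unit increase in butter, x* moves by d = (0.5, -0.25).
The basis stays optimal until flour becomes binding; allowable increase = 12.5 kg.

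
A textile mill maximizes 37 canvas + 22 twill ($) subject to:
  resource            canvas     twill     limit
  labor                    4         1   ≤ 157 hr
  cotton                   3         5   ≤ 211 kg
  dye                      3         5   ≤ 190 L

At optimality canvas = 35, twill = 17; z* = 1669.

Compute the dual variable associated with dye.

Check each constraint at x*: labor 157/157 (tight); cotton 190/211 (slack 21); dye 190/190 (tight).
Slack constraints have shadow price 0 (complementary slackness).
The binding rows give the dual system: 4·y_labor + 3·y_dye = 37 and 1·y_labor + 5·y_dye = 22.
This yields shadow prices y_labor = 7, y_dye = 3.
Shadow price of dye = 3.

3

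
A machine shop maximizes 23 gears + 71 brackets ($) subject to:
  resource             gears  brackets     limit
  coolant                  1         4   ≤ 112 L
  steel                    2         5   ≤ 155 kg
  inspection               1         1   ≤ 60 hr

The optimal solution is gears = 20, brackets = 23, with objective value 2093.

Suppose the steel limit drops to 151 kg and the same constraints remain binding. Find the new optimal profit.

2065

Check each constraint at x*: coolant 112/112 (tight); steel 155/155 (tight); inspection 43/60 (slack 17).
Slack constraints have shadow price 0 (complementary slackness).
From A_Bᵀ y = c: 1·y_coolant + 2·y_steel = 23; 4·y_coolant + 5·y_steel = 71.
→ y_coolant = 9 and y_steel = 7.
Δz = y_steel·Δb = 7 × (-4) = -28, so new z* = 2093 − 28 = 2065.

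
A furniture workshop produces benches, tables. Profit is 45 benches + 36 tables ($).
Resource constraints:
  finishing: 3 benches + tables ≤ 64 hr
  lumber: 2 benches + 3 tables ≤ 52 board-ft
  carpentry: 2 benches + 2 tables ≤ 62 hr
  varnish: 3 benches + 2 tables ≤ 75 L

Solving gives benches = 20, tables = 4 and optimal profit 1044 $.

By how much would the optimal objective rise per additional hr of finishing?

Binding: finishing and lumber. Non-binding: carpentry (14 unused), varnish (7 unused).
By complementary slackness, y = 0 for the non-binding constraints.
Dual feasibility on the basic columns requires 3·y_finishing + 2·y_lumber = 45, 1·y_finishing + 3·y_lumber = 36.
This yields shadow prices y_finishing = 9, y_lumber = 9.
Shadow price of finishing = 9.

9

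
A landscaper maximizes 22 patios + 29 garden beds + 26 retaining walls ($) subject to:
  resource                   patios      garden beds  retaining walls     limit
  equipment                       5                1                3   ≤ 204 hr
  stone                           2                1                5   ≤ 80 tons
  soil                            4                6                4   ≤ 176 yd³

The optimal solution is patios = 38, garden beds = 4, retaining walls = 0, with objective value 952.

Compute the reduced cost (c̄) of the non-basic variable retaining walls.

-2

At the optimum: equipment uses 194 of 204 (slack = 10); stone uses 80 of 80 (binding); soil uses 176 of 176 (binding).
Since equipment is not tight, its dual is 0.
Dual feasibility on the basic columns requires 2·y_stone + 4·y_soil = 22, 1·y_stone + 6·y_soil = 29.
This yields shadow prices y_stone = 2, y_soil = 4.5.
Reduced cost of retaining walls: c₃ − yᵀa₃ = 26 − (2·5 + 4.5·4) = 26 − 28 = -2.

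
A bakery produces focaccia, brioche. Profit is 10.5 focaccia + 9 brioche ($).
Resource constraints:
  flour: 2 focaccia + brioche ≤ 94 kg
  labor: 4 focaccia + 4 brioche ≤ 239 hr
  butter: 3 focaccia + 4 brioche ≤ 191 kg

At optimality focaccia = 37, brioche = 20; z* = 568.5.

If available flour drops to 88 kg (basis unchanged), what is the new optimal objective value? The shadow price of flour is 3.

Δb = -6, so new z* = 568.5 + (3)·(-6) = 568.5 − 18 = 550.5.

550.5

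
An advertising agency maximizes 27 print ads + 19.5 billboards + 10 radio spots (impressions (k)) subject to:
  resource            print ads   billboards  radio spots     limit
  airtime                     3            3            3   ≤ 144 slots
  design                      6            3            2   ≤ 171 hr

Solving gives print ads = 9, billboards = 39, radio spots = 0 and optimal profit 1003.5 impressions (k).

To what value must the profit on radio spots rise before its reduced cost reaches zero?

17

At the optimum: airtime uses 144 of 144 (binding); design uses 171 of 171 (binding).
Dual feasibility on the basic columns requires 3·y_airtime + 6·y_design = 27, 3·y_airtime + 3·y_design = 19.5.
This yields shadow prices y_airtime = 4, y_design = 2.5.
radio spots enters the basis when its profit ≥ yᵀa₃ = 4·3 + 2.5·2 = 17.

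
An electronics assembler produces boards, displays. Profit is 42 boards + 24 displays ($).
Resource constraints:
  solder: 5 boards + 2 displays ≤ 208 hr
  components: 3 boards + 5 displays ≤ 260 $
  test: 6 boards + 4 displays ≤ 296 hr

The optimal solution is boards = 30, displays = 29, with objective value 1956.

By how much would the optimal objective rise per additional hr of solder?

3

Binding: solder and test. Non-binding: components (25 unused).
Since components is not tight, its dual is 0.
The binding rows give the dual system: 5·y_solder + 6·y_test = 42 and 2·y_solder + 4·y_test = 24.
Solving: y_solder = 3, y_test = 4.5.
Shadow price of solder = 3.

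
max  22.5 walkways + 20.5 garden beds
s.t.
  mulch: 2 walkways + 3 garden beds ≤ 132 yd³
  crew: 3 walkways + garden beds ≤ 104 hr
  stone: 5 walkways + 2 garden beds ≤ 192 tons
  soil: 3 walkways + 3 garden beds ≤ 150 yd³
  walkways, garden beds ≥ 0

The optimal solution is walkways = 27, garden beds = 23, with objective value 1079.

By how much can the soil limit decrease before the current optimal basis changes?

46

Binding constraints: crew, soil. The basis is B = [[3,1],[3,3]] with det 6.
Per unit decrease in soil, x* moves by d = (0.1667, -0.5).
The basis stays optimal until garden beds reaches 0; allowable decrease = 46 yd³.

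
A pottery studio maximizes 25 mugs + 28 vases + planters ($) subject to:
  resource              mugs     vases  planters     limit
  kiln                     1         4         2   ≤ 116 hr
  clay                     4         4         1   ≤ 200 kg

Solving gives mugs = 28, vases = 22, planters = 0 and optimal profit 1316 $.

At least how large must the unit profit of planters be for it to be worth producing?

8

Check each constraint at x*: kiln 116/116 (tight); clay 200/200 (tight).
The binding rows give the dual system: 1·y_kiln + 4·y_clay = 25 and 4·y_kiln + 4·y_clay = 28.
→ y_kiln = 1 and y_clay = 6.
planters enters the basis when its profit ≥ yᵀa₃ = 1·2 + 6·1 = 8.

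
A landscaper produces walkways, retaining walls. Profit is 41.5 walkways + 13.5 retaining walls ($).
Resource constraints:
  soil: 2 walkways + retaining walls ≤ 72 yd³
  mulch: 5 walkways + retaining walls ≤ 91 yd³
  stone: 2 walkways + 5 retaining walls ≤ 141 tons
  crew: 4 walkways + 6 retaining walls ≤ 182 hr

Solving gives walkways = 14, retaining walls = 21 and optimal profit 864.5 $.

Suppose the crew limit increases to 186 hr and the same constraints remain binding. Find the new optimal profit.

At the optimum: soil uses 49 of 72 (slack = 23); mulch uses 91 of 91 (binding); stone uses 133 of 141 (slack = 8); crew uses 182 of 182 (binding).
By complementary slackness, y = 0 for the non-binding constraints.
From A_Bᵀ y = c: 5·y_mulch + 4·y_crew = 41.5; 1·y_mulch + 6·y_crew = 13.5.
→ y_mulch = 7.5 and y_crew = 1.
Δz = y_crew·Δb = 1 × (4) = 4, so new z* = 864.5 + 4 = 868.5.

868.5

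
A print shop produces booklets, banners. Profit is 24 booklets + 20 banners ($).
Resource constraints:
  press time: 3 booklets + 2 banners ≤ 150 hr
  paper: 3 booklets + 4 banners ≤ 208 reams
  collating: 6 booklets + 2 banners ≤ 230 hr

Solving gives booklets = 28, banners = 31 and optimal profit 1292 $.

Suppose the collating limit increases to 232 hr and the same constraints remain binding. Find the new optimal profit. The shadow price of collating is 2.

Δb = 2, so new z* = 1292 + (2)·(2) = 1292 + 4 = 1296.

1296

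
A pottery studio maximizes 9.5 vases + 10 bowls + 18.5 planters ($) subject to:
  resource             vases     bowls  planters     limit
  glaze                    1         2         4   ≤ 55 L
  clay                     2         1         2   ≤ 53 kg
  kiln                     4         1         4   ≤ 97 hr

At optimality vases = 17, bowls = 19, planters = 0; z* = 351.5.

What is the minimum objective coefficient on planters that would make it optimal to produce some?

20

At the optimum: glaze uses 55 of 55 (binding); clay uses 53 of 53 (binding); kiln uses 87 of 97 (slack = 10).
Slack constraints have shadow price 0 (complementary slackness).
Dual feasibility on the basic columns requires 1·y_glaze + 2·y_clay = 9.5, 2·y_glaze + 1·y_clay = 10.
This yields shadow prices y_glaze = 3.5, y_clay = 3.
planters enters the basis when its profit ≥ yᵀa₃ = 3.5·4 + 3·2 = 20.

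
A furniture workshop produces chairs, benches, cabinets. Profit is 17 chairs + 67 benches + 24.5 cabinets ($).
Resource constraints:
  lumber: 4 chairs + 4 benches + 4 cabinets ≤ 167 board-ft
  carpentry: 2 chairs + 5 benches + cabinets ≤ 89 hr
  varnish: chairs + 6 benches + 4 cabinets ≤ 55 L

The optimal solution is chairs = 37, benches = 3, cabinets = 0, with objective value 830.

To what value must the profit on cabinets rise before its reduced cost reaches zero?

Check each constraint at x*: lumber 160/167 (slack 7); carpentry 89/89 (tight); varnish 55/55 (tight).
Since lumber is not tight, its dual is 0.
The binding rows give the dual system: 2·y_carpentry + 1·y_varnish = 17 and 5·y_carpentry + 6·y_varnish = 67.
This yields shadow prices y_carpentry = 5, y_varnish = 7.
cabinets enters the basis when its profit ≥ yᵀa₃ = 5·1 + 7·4 = 33.

33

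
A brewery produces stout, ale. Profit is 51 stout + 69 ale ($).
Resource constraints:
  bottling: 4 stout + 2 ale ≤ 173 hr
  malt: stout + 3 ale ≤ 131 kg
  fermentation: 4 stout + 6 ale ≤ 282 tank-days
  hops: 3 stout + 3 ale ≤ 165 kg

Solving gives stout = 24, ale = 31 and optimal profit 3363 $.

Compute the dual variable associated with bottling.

0

Check each constraint at x*: bottling 158/173 (slack 15); malt 117/131 (slack 14); fermentation 282/282 (tight); hops 165/165 (tight).
Since bottling, malt are not tight, their duals are 0.
The binding rows give the dual system: 4·y_fermentation + 3·y_hops = 51 and 6·y_fermentation + 3·y_hops = 69.
This yields shadow prices y_fermentation = 9, y_hops = 5.
Shadow price of bottling = 0.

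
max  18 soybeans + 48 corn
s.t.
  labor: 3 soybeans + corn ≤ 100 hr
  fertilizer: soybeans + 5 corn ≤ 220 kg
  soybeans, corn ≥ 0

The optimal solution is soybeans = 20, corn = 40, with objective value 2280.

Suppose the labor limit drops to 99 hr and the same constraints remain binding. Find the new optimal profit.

At the optimum: labor uses 100 of 100 (binding); fertilizer uses 220 of 220 (binding).
Dual feasibility on the basic columns requires 3·y_labor + 1·y_fertilizer = 18, 1·y_labor + 5·y_fertilizer = 48.
This yields shadow prices y_labor = 3, y_fertilizer = 9.
Δz = y_labor·Δb = 3 × (-1) = -3, so new z* = 2280 − 3 = 2277.

2277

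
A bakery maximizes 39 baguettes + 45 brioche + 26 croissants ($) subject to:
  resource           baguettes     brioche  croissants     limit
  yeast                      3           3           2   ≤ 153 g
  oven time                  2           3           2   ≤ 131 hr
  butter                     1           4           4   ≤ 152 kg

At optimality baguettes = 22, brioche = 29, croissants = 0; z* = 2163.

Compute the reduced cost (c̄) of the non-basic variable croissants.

-4

At the optimum: yeast uses 153 of 153 (binding); oven time uses 131 of 131 (binding); butter uses 138 of 152 (slack = 14).
By complementary slackness, y = 0 for the non-binding constraint.
Dual feasibility on the basic columns requires 3·y_yeast + 2·y_oven time = 39, 3·y_yeast + 3·y_oven time = 45.
→ y_yeast = 9 and y_oven time = 6.
Reduced cost of croissants: c₃ − yᵀa₃ = 26 − (9·2 + 6·2) = 26 − 30 = -4.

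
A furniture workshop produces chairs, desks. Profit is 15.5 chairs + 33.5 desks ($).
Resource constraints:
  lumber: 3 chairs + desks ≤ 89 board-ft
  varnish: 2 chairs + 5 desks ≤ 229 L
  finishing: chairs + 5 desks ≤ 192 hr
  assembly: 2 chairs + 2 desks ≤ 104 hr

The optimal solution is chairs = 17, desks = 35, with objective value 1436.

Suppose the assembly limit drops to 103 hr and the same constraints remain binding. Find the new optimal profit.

1430.5

Binding: finishing and assembly. Non-binding: lumber (3 unused), varnish (20 unused).
By complementary slackness, y = 0 for the non-binding constraints.
From A_Bᵀ y = c: 1·y_finishing + 2·y_assembly = 15.5; 5·y_finishing + 2·y_assembly = 33.5.
Solving: y_finishing = 4.5, y_assembly = 5.5.
Δz = y_assembly·Δb = 5.5 × (-1) = -5.5, so new z* = 1436 − 5.5 = 1430.5.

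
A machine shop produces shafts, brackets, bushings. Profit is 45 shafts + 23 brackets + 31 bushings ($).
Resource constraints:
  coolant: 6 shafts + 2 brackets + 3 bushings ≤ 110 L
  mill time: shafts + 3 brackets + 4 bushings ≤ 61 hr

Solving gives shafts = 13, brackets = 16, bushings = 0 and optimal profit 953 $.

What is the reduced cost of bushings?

Check each constraint at x*: coolant 110/110 (tight); mill time 61/61 (tight).
Dual feasibility on the basic columns requires 6·y_coolant + 1·y_mill time = 45, 2·y_coolant + 3·y_mill time = 23.
Solving: y_coolant = 7, y_mill time = 3.
Reduced cost of bushings: c₃ − yᵀa₃ = 31 − (7·3 + 3·4) = 31 − 33 = -2.

-2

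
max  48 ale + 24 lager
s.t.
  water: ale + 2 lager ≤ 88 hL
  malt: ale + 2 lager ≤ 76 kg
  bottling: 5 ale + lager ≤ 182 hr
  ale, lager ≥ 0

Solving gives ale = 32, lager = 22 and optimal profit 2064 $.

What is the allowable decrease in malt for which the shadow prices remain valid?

39.6

Binding constraints: malt, bottling. The basis is B = [[1,2],[5,1]] with det -9.
Per unit decrease in malt, x* moves by d = (0.1111, -0.5556).
The basis stays optimal until lager reaches 0; allowable decrease = 39.6 kg.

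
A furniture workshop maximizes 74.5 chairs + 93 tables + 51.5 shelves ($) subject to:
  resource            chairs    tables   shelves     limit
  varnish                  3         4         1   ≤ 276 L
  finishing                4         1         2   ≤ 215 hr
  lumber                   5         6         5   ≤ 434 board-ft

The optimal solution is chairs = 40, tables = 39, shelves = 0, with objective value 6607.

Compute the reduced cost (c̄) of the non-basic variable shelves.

-5

Binding: varnish and lumber. Non-binding: finishing (16 unused).
Slack constraints have shadow price 0 (complementary slackness).
The binding rows give the dual system: 3·y_varnish + 5·y_lumber = 74.5 and 4·y_varnish + 6·y_lumber = 93.
→ y_varnish = 9 and y_lumber = 9.5.
Reduced cost of shelves: c₃ − yᵀa₃ = 51.5 − (9·1 + 9.5·5) = 51.5 − 56.5 = -5.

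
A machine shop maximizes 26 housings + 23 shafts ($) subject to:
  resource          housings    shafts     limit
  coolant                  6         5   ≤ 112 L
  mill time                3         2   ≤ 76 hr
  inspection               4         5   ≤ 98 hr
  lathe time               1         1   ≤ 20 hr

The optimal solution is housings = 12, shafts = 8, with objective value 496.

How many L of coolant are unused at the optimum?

0

coolant used = 6·12 + 5·8 = 112; slack = 112 − 112 = 0.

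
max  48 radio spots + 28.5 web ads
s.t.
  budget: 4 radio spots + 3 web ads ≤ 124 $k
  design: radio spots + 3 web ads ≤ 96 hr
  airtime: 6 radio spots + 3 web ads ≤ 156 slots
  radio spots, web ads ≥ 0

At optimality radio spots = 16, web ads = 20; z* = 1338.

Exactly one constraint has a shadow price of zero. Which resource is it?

design

budget: 124/124 (binding)
design: 76/96 (slack 20)
airtime: 156/156 (binding)
By complementary slackness, a constraint with positive slack has shadow price 0 → design.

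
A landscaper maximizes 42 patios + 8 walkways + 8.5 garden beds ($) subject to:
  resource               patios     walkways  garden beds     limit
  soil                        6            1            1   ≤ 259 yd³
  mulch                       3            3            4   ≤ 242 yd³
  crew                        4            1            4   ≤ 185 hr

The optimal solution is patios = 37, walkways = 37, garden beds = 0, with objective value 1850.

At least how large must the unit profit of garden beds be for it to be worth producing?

At the optimum: soil uses 259 of 259 (binding); mulch uses 222 of 242 (slack = 20); crew uses 185 of 185 (binding).
Since mulch is not tight, its dual is 0.
From A_Bᵀ y = c: 6·y_soil + 4·y_crew = 42; 1·y_soil + 1·y_crew = 8.
Solving: y_soil = 5, y_crew = 3.
garden beds enters the basis when its profit ≥ yᵀa₃ = 5·1 + 3·4 = 17.

17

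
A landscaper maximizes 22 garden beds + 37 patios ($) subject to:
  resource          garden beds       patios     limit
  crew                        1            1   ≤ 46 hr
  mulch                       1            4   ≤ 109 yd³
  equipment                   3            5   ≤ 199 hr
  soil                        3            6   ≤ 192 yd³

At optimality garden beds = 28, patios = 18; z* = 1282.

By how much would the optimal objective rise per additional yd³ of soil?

Check each constraint at x*: crew 46/46 (tight); mulch 100/109 (slack 9); equipment 174/199 (slack 25); soil 192/192 (tight).
By complementary slackness, y = 0 for the non-binding constraints.
From A_Bᵀ y = c: 1·y_crew + 3·y_soil = 22; 1·y_crew + 6·y_soil = 37.
Solving: y_crew = 7, y_soil = 5.
Shadow price of soil = 5.

5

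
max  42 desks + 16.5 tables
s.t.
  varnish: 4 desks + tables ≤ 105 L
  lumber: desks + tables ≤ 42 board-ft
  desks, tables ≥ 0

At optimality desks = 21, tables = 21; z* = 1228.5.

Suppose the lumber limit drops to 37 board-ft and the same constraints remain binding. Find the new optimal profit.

1188.5

At the optimum: varnish uses 105 of 105 (binding); lumber uses 42 of 42 (binding).
Dual feasibility on the basic columns requires 4·y_varnish + 1·y_lumber = 42, 1·y_varnish + 1·y_lumber = 16.5.
Solving: y_varnish = 8.5, y_lumber = 8.
Δz = y_lumber·Δb = 8 × (-5) = -40, so new z* = 1228.5 − 40 = 1188.5.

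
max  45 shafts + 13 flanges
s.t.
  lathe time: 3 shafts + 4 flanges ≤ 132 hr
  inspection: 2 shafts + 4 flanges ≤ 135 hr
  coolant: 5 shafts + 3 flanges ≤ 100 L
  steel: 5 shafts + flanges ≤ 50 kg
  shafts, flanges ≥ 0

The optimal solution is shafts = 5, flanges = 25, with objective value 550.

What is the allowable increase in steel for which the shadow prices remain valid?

Binding constraints: coolant, steel. The basis is B = [[5,3],[5,1]] with det -10.
Per unit increase in steel, x* moves by d = (0.3, -0.5).
The basis stays optimal until flanges reaches 0; allowable increase = 50 kg.

50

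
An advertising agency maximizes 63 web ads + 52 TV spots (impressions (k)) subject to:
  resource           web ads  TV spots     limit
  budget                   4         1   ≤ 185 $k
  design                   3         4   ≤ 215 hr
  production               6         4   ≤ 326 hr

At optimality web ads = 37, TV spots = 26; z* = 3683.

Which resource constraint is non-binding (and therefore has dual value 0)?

budget

budget: 174/185 (slack 11)
design: 215/215 (binding)
production: 326/326 (binding)
By complementary slackness, a constraint with positive slack has shadow price 0 → budget.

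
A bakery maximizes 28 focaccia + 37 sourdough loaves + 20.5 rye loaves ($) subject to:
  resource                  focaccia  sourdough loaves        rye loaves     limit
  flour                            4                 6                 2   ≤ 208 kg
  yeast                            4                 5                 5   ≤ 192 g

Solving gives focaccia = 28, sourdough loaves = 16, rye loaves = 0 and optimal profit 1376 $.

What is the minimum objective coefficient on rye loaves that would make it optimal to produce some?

29

Check each constraint at x*: flour 208/208 (tight); yeast 192/192 (tight).
Dual feasibility on the basic columns requires 4·y_flour + 4·y_yeast = 28, 6·y_flour + 5·y_yeast = 37.
Solving: y_flour = 2, y_yeast = 5.
rye loaves enters the basis when its profit ≥ yᵀa₃ = 2·2 + 5·5 = 29.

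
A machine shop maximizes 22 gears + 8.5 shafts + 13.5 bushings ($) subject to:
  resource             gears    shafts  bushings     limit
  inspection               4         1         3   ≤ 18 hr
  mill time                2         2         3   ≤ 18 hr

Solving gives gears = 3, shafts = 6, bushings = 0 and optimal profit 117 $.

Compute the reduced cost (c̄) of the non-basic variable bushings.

At the optimum: inspection uses 18 of 18 (binding); mill time uses 18 of 18 (binding).
From A_Bᵀ y = c: 4·y_inspection + 2·y_mill time = 22; 1·y_inspection + 2·y_mill time = 8.5.
→ y_inspection = 4.5 and y_mill time = 2.
Reduced cost of bushings: c₃ − yᵀa₃ = 13.5 − (4.5·3 + 2·3) = 13.5 − 19.5 = -6.

-6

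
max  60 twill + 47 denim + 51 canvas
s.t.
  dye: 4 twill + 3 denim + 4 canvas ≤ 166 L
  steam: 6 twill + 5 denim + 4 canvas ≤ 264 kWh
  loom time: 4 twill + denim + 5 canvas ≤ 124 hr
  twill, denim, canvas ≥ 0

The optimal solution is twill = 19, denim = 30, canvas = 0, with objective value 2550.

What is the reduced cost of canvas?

Check each constraint at x*: dye 166/166 (tight); steam 264/264 (tight); loom time 106/124 (slack 18).
Slack constraints have shadow price 0 (complementary slackness).
From A_Bᵀ y = c: 4·y_dye + 6·y_steam = 60; 3·y_dye + 5·y_steam = 47.
Solving: y_dye = 9, y_steam = 4.
Reduced cost of canvas: c₃ − yᵀa₃ = 51 − (9·4 + 4·4) = 51 − 52 = -1.

-1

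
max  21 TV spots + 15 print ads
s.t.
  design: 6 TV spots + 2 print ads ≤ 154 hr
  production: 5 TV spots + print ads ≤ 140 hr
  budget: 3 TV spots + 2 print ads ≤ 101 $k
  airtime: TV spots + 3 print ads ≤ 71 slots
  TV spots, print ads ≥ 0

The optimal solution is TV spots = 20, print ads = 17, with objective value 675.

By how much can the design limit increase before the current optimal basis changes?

Binding constraints: design, airtime. The basis is B = [[6,2],[1,3]] with det 16.
Per unit increase in design, x* moves by d = (0.1875, -0.0625).
The basis stays optimal until budget becomes binding; allowable increase = 16 hr.

16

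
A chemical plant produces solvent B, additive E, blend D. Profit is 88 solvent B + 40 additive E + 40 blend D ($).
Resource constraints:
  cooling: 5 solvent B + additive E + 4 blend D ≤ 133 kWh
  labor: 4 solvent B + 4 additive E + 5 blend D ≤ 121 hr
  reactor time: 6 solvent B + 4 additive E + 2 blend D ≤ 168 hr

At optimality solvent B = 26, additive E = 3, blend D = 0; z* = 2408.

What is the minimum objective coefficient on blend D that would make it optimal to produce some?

At the optimum: cooling uses 133 of 133 (binding); labor uses 116 of 121 (slack = 5); reactor time uses 168 of 168 (binding).
Slack constraints have shadow price 0 (complementary slackness).
Dual feasibility on the basic columns requires 5·y_cooling + 6·y_reactor time = 88, 1·y_cooling + 4·y_reactor time = 40.
→ y_cooling = 8 and y_reactor time = 8.
blend D enters the basis when its profit ≥ yᵀa₃ = 8·4 + 8·2 = 48.

48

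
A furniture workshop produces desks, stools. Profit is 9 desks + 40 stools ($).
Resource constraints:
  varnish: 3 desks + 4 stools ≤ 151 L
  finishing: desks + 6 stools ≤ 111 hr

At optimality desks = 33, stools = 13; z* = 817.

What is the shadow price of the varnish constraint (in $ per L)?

Both varnish and finishing are binding at x*.
The binding rows give the dual system: 3·y_varnish + 1·y_finishing = 9 and 4·y_varnish + 6·y_finishing = 40.
Solving: y_varnish = 1, y_finishing = 6.
Shadow price of varnish = 1.

1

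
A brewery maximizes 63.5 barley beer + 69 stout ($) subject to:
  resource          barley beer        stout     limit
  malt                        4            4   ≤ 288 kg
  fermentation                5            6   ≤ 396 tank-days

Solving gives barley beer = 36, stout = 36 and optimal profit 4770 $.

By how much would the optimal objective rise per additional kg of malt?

Check each constraint at x*: malt 288/288 (tight); fermentation 396/396 (tight).
Dual feasibility on the basic columns requires 4·y_malt + 5·y_fermentation = 63.5, 4·y_malt + 6·y_fermentation = 69.
Solving: y_malt = 9, y_fermentation = 5.5.
Shadow price of malt = 9.

9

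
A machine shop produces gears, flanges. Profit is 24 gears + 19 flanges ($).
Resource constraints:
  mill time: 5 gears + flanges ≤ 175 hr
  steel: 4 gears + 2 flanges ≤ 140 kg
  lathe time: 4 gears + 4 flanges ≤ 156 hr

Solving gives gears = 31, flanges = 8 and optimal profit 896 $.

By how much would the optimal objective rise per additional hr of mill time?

0

At the optimum: mill time uses 163 of 175 (slack = 12); steel uses 140 of 140 (binding); lathe time uses 156 of 156 (binding).
By complementary slackness, y = 0 for the non-binding constraint.
From A_Bᵀ y = c: 4·y_steel + 4·y_lathe time = 24; 2·y_steel + 4·y_lathe time = 19.
This yields shadow prices y_steel = 2.5, y_lathe time = 3.5.
Shadow price of mill time = 0.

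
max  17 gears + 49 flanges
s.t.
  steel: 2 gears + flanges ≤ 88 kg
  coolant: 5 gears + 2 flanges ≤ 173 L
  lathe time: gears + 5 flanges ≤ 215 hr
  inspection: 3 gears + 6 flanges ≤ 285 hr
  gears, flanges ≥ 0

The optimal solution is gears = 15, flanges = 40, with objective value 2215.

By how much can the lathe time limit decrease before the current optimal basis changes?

Binding constraints: lathe time, inspection. The basis is B = [[1,5],[3,6]] with det -9.
Per unit decrease in lathe time, x* moves by d = (0.6667, -0.3333).
The basis stays optimal until coolant becomes binding; allowable decrease = 6.75 hr.

6.75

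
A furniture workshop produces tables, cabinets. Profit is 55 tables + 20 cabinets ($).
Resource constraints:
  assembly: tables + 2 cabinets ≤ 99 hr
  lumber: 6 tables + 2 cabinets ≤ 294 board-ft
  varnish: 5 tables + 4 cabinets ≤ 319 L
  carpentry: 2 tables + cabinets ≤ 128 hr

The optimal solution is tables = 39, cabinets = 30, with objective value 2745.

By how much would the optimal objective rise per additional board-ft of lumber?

9

Binding: assembly and lumber. Non-binding: varnish (4 unused), carpentry (20 unused).
Slack constraints have shadow price 0 (complementary slackness).
Dual feasibility on the basic columns requires 1·y_assembly + 6·y_lumber = 55, 2·y_assembly + 2·y_lumber = 20.
Solving: y_assembly = 1, y_lumber = 9.
Shadow price of lumber = 9.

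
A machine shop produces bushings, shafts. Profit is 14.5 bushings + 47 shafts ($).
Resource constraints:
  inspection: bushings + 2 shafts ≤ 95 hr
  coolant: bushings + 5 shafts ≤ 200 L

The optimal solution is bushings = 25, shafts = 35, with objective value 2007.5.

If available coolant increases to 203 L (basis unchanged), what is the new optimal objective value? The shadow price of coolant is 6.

Δb = 3, so new z* = 2007.5 + (6)·(3) = 2007.5 + 18 = 2025.5.

2025.5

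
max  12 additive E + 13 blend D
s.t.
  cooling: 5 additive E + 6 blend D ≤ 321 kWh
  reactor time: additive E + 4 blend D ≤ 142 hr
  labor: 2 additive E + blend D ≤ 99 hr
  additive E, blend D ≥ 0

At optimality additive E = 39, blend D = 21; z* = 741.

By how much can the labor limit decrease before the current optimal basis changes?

9.5

Binding constraints: cooling, labor. The basis is B = [[5,6],[2,1]] with det -7.
Per unit decrease in labor, x* moves by d = (-0.8571, 0.7143).
The basis stays optimal until reactor time becomes binding; allowable decrease = 9.5 hr.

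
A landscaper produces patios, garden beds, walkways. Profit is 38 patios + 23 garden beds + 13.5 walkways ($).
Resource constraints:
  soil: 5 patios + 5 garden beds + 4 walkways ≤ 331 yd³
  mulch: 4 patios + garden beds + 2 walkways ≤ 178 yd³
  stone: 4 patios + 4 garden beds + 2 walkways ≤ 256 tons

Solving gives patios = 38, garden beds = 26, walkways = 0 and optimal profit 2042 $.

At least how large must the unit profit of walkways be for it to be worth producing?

Binding: mulch and stone. Non-binding: soil (11 unused).
Since soil is not tight, its dual is 0.
The binding rows give the dual system: 4·y_mulch + 4·y_stone = 38 and 1·y_mulch + 4·y_stone = 23.
Solving: y_mulch = 5, y_stone = 4.5.
walkways enters the basis when its profit ≥ yᵀa₃ = 5·2 + 4.5·2 = 19.

19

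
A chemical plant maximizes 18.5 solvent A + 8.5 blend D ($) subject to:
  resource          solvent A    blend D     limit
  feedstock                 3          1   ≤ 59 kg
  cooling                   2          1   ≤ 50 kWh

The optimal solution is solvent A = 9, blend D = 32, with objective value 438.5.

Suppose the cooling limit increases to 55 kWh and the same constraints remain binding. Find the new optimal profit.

Both feedstock and cooling are binding at x*.
The binding rows give the dual system: 3·y_feedstock + 2·y_cooling = 18.5 and 1·y_feedstock + 1·y_cooling = 8.5.
This yields shadow prices y_feedstock = 1.5, y_cooling = 7.
Δz = y_cooling·Δb = 7 × (5) = 35, so new z* = 438.5 + 35 = 473.5.

473.5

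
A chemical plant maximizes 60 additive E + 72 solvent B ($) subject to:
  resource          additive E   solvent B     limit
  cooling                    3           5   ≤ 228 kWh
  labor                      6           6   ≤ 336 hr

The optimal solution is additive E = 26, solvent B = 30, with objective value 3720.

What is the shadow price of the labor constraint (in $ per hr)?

7

Both cooling and labor are binding at x*.
From A_Bᵀ y = c: 3·y_cooling + 6·y_labor = 60; 5·y_cooling + 6·y_labor = 72.
→ y_cooling = 6 and y_labor = 7.
Shadow price of labor = 7.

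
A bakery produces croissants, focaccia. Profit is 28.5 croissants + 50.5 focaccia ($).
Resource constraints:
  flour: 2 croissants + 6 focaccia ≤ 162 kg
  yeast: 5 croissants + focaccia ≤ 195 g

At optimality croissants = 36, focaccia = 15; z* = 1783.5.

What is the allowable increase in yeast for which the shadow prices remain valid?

Binding constraints: flour, yeast. The basis is B = [[2,6],[5,1]] with det -28.
Per unit increase in yeast, x* moves by d = (0.2143, -0.0714).
The basis stays optimal until focaccia reaches 0; allowable increase = 210 g.

210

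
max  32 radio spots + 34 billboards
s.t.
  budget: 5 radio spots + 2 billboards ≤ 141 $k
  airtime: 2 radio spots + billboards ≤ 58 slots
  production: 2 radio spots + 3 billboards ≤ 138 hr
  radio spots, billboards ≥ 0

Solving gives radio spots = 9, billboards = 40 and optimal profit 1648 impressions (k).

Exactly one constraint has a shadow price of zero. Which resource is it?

budget

budget: 125/141 (slack 16)
airtime: 58/58 (binding)
production: 138/138 (binding)
By complementary slackness, a constraint with positive slack has shadow price 0 → budget.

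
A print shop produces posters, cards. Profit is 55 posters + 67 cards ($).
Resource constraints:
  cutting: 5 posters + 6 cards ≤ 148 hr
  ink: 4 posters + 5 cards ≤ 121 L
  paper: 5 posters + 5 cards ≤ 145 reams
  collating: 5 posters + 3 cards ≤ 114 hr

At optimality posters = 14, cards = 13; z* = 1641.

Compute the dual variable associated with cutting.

7

Binding: cutting and ink. Non-binding: paper (10 unused), collating (5 unused).
By complementary slackness, y = 0 for the non-binding constraints.
The binding rows give the dual system: 5·y_cutting + 4·y_ink = 55 and 6·y_cutting + 5·y_ink = 67.
→ y_cutting = 7 and y_ink = 5.
Shadow price of cutting = 7.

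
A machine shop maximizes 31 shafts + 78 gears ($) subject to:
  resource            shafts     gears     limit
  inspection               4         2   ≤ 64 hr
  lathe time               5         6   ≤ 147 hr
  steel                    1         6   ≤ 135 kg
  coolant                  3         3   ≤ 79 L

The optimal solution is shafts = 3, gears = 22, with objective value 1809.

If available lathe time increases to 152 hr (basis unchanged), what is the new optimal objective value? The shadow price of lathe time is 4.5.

Δb = 5, so new z* = 1809 + (4.5)·(5) = 1809 + 22.5 = 1831.5.

1831.5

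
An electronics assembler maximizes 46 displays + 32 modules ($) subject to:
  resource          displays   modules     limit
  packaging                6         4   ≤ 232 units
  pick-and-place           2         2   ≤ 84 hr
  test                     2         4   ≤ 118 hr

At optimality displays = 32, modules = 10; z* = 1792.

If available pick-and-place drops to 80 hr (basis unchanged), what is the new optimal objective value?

1784

Binding: packaging and pick-and-place. Non-binding: test (14 unused).
Slack constraints have shadow price 0 (complementary slackness).
From A_Bᵀ y = c: 6·y_packaging + 2·y_pick-and-place = 46; 4·y_packaging + 2·y_pick-and-place = 32.
→ y_packaging = 7 and y_pick-and-place = 2.
Δz = y_pick-and-place·Δb = 2 × (-4) = -8, so new z* = 1792 − 8 = 1784.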